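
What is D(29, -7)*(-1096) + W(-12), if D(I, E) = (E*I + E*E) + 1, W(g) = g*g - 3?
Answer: 167829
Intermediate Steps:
W(g) = -3 + g² (W(g) = g² - 3 = -3 + g²)
D(I, E) = 1 + E² + E*I (D(I, E) = (E*I + E²) + 1 = (E² + E*I) + 1 = 1 + E² + E*I)
D(29, -7)*(-1096) + W(-12) = (1 + (-7)² - 7*29)*(-1096) + (-3 + (-12)²) = (1 + 49 - 203)*(-1096) + (-3 + 144) = -153*(-1096) + 141 = 167688 + 141 = 167829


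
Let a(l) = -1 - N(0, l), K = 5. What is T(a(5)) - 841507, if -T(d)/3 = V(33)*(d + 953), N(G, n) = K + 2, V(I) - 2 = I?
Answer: -940732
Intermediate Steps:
V(I) = 2 + I
N(G, n) = 7 (N(G, n) = 5 + 2 = 7)
a(l) = -8 (a(l) = -1 - 1*7 = -1 - 7 = -8)
T(d) = -100065 - 105*d (T(d) = -3*(2 + 33)*(d + 953) = -105*(953 + d) = -3*(33355 + 35*d) = -100065 - 105*d)
T(a(5)) - 841507 = (-100065 - 105*(-8)) - 841507 = (-100065 + 840) - 841507 = -99225 - 841507 = -940732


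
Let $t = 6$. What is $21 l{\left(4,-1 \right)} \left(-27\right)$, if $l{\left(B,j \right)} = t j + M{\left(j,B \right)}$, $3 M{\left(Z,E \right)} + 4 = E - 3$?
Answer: $3969$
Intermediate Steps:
$M{\left(Z,E \right)} = - \frac{7}{3} + \frac{E}{3}$ ($M{\left(Z,E \right)} = - \frac{4}{3} + \frac{E - 3}{3} = - \frac{4}{3} + \frac{-3 + E}{3} = - \frac{4}{3} + \left(-1 + \frac{E}{3}\right) = - \frac{7}{3} + \frac{E}{3}$)
$l{\left(B,j \right)} = - \frac{7}{3} + 6 j + \frac{B}{3}$ ($l{\left(B,j \right)} = 6 j + \left(- \frac{7}{3} + \frac{B}{3}\right) = - \frac{7}{3} + 6 j + \frac{B}{3}$)
$21 l{\left(4,-1 \right)} \left(-27\right) = 21 \left(- \frac{7}{3} + 6 \left(-1\right) + \frac{1}{3} \cdot 4\right) \left(-27\right) = 21 \left(- \frac{7}{3} - 6 + \frac{4}{3}\right) \left(-27\right) = 21 \left(-7\right) \left(-27\right) = \left(-147\right) \left(-27\right) = 3969$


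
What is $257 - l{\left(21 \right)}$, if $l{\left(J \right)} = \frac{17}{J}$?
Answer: $\frac{5380}{21} \approx 256.19$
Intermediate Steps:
$257 - l{\left(21 \right)} = 257 - \frac{17}{21} = \frac{5380}{21}$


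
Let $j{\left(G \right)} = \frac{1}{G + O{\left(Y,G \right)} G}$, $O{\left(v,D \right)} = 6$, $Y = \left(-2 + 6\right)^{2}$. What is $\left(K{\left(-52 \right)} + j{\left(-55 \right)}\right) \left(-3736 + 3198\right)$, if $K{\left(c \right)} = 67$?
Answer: $- \frac{13877172}{385} \approx -36045.0$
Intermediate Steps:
$Y = 16$ ($Y = 4^{2} = 16$)
$j{\left(G \right)} = \frac{1}{7 G}$ ($j{\left(G \right)} = \frac{1}{G + 6 G} = \frac{1}{7 G}$)
$\left(K{\left(-52 \right)} + j{\left(-55 \right)}\right) \left(-3736 + 3198\right) = \left(67 + \frac{1}{7 \left(-55\right)}\right) \left(-3736 + 3198\right) = \left(67 + \frac{1}{7} \left(- \frac{1}{55}\right)\right) \left(-538\right) = \left(67 - \frac{1}{385}\right) \left(-538\right) = \frac{25794}{385} \left(-538\right) = - \frac{13877172}{385}$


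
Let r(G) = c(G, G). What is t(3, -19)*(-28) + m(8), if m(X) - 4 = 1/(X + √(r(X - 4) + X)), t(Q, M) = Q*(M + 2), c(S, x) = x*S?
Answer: 7161/5 - √6/20 ≈ 1432.1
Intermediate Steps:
c(S, x) = S*x
r(G) = G² (r(G) = G*G = G²)
t(Q, M) = Q*(2 + M)
m(X) = 4 + 1/(X + √(X + (-4 + X)²)) (m(X) = 4 + 1/(X + √((X - 4)² + X)) = 4 + 1/(X + √((-4 + X)² + X)) = 4 + 1/(X + √(X + (-4 + X)²)))
t(3, -19)*(-28) + m(8) = (3*(2 - 19))*(-28) + (1 + 4*8 + 4*√(8 + (-4 + 8)²))/(8 + √(8 + (-4 + 8)²)) = (3*(-17))*(-28) + (1 + 32 + 4*√(8 + 4²))/(8 + √(8 + 4²)) = -51*(-28) + (1 + 32 + 4*√(8 + 16))/(8 + √(8 + 16)) = 1428 + (1 + 32 + 4*√24)/(8 + √24) = 1428 + (1 + 32 + 4*(2*√6))/(8 + 2*√6) = 1428 + (1 + 32 + 8*√6)/(8 + 2*√6) = 1428 + (33 + 8*√6)/(8 + 2*√6)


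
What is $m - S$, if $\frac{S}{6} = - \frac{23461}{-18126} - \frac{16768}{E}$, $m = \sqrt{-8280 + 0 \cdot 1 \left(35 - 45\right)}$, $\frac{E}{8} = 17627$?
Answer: $- \frac{375554951}{53251167} + 6 i \sqrt{230} \approx -7.0525 + 90.995 i$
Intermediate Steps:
$E = 141016$ ($E = 8 \cdot 17627 = 141016$)
$m = 6 i \sqrt{230}$ ($m = \sqrt{-8280 + 0 \left(-10\right)} = \sqrt{-8280 + 0} = \sqrt{-8280} = 6 i \sqrt{230} \approx 90.995 i$)
$S = \frac{375554951}{53251167}$ ($S = 6 \left(- \frac{23461}{-18126} - \frac{16768}{141016}\right) = 6 \left(\left(-23461\right) \left(- \frac{1}{18126}\right) - \frac{2096}{17627}\right) = 6 \left(\frac{23461}{18126} - \frac{2096}{17627}\right) = 6 \cdot \frac{375554951}{319507002} = \frac{375554951}{53251167} \approx 7.0525$)
$m - S = 6 i \sqrt{230} - \frac{375554951}{53251167} = - \frac{375554951}{53251167} + 6 i \sqrt{230}$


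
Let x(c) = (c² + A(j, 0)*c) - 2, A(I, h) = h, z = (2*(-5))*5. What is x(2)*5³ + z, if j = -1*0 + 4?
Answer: 200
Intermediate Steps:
j = 4 (j = 0 + 4 = 4)
z = -50 (z = -10*5 = -50)
x(c) = -2 + c² (x(c) = (c² + 0*c) - 2 = (c² + 0) - 2 = c² - 2 = -2 + c²)
x(2)*5³ + z = (-2 + 2²)*5³ - 50 = (-2 + 4)*125 - 50 = 2*125 - 50 = 250 - 50 = 200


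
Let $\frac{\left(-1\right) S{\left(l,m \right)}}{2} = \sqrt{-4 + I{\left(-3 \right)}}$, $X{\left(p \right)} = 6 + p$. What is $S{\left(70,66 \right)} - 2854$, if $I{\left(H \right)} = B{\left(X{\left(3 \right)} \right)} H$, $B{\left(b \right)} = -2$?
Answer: $-2854 - 2 \sqrt{2} \approx -2856.8$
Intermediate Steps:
$I{\left(H \right)} = - 2 H$
$S{\left(l,m \right)} = - 2 \sqrt{2}$ ($S{\left(l,m \right)} = - 2 \sqrt{-4 - -6} = - 2 \sqrt{-4 + 6} = - 2 \sqrt{2}$)
$S{\left(70,66 \right)} - 2854 = - 2 \sqrt{2} - 2854 = -2854 - 2 \sqrt{2}$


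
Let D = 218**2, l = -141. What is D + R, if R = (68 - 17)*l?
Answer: 40333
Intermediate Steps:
D = 47524
R = -7191 (R = (68 - 17)*(-141) = 51*(-141) = -7191)
D + R = 47524 - 7191 = 40333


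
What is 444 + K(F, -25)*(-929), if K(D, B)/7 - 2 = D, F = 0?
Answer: -12562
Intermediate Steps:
K(D, B) = 14 + 7*D
444 + K(F, -25)*(-929) = 444 + (14 + 7*0)*(-929) = 444 + (14 + 0)*(-929) = 444 + 14*(-929) = 444 - 13006 = -12562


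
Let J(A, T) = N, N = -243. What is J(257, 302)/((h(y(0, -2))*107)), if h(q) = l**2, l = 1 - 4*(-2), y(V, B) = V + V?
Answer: -3/107 ≈ -0.028037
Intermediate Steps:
y(V, B) = 2*V
l = 9 (l = 1 + 8 = 9)
J(A, T) = -243
h(q) = 81 (h(q) = 9**2 = 81)
J(257, 302)/((h(y(0, -2))*107)) = -243/(81*107) = -243/8667 = -243*1/8667 = -3/107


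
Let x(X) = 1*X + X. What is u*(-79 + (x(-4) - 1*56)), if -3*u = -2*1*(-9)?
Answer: 858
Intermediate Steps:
x(X) = 2*X (x(X) = X + X = 2*X)
u = -6 (u = -(-2*1)*(-9)/3 = -(-2)*(-9)/3 = -1/3*18 = -6)
u*(-79 + (x(-4) - 1*56)) = -6*(-79 + (2*(-4) - 1*56)) = -6*(-79 + (-8 - 56)) = -6*(-79 - 64) = -6*(-143) = 858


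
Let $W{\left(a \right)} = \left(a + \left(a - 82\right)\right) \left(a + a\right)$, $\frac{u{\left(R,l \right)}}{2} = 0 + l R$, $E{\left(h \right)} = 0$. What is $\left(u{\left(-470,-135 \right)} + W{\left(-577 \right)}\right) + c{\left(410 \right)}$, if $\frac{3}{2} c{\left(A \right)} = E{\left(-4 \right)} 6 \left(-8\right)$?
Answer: $1553244$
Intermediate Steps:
$c{\left(A \right)} = 0$ ($c{\left(A \right)} = \frac{2 \cdot 0 \cdot 6 \left(-8\right)}{3} = \frac{2 \cdot 0 \left(-8\right)}{3} = \frac{2}{3} \cdot 0 = 0$)
$u{\left(R,l \right)} = 2 R l$ ($u{\left(R,l \right)} = 2 \left(0 + l R\right) = 2 \left(0 + R l\right) = 2 R l$)
$W{\left(a \right)} = 2 a \left(-82 + 2 a\right)$ ($W{\left(a \right)} = \left(a + \left(a - 82\right)\right) 2 a = \left(a + \left(-82 + a\right)\right) 2 a = \left(-82 + 2 a\right) 2 a = 2 a \left(-82 + 2 a\right)$)
$\left(u{\left(-470,-135 \right)} + W{\left(-577 \right)}\right) + c{\left(410 \right)} = \left(2 \left(-470\right) \left(-135\right) + 4 \left(-577\right) \left(-41 - 577\right)\right) + 0 = \left(126900 + 4 \left(-577\right) \left(-618\right)\right) + 0 = \left(126900 + 1426344\right) + 0 = 1553244 + 0 = 1553244$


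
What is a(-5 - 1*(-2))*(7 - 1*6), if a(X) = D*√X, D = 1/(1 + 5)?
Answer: I*√3/6 ≈ 0.28868*I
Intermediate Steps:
D = ⅙ (D = 1/6 = ⅙ ≈ 0.16667)
a(X) = √X/6
a(-5 - 1*(-2))*(7 - 1*6) = (√(-5 - 1*(-2))/6)*(7 - 1*6) = (√(-5 + 2)/6)*(7 - 6) = (√(-3)/6)*1 = ((I*√3)/6)*1 = (I*√3/6)*1 = I*√3/6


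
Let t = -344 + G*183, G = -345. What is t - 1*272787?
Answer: -336266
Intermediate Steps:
t = -63479 (t = -344 - 345*183 = -344 - 63135 = -63479)
t - 1*272787 = -63479 - 1*272787 = -63479 - 272787 = -336266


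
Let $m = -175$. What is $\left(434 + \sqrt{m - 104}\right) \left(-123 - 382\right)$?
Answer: $-219170 - 1515 i \sqrt{31} \approx -2.1917 \cdot 10^{5} - 8435.2 i$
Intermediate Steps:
$\left(434 + \sqrt{m - 104}\right) \left(-123 - 382\right) = \left(434 + \sqrt{-175 - 104}\right) \left(-123 - 382\right) = \left(434 + \sqrt{-279}\right) \left(-505\right) = \left(434 + 3 i \sqrt{31}\right) \left(-505\right) = -219170 - 1515 i \sqrt{31}$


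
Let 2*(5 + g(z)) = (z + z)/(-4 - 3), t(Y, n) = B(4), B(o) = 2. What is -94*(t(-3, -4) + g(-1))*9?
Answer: 16920/7 ≈ 2417.1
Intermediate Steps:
t(Y, n) = 2
g(z) = -5 - z/7 (g(z) = -5 + ((z + z)/(-4 - 3))/2 = -5 + ((2*z)/(-7))/2 = -5 + ((2*z)*(-1/7))/2 = -5 + (-2*z/7)/2 = -5 - z/7)
-94*(t(-3, -4) + g(-1))*9 = -94*(2 + (-5 - 1/7*(-1)))*9 = -94*(2 + (-5 + 1/7))*9 = -94*(2 - 34/7)*9 = -(-1880)*9/7 = -94*(-180/7) = 16920/7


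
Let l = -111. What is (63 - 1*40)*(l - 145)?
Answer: -5888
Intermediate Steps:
(63 - 1*40)*(l - 145) = (63 - 1*40)*(-111 - 145) = (63 - 40)*(-256) = 23*(-256) = -5888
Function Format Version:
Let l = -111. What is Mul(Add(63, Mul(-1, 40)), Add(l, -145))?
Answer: -5888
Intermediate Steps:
Mul(Add(63, Mul(-1, 40)), Add(l, -145)) = Mul(Add(63, Mul(-1, 40)), Add(-111, -145)) = Mul(Add(63, -40), -256) = Mul(23, -256) = -5888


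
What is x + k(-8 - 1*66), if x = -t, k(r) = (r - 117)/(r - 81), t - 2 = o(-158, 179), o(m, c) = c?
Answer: -27864/155 ≈ -179.77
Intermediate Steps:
t = 181 (t = 2 + 179 = 181)
k(r) = (-117 + r)/(-81 + r)
x = -181 (x = -1*181 = -181)
x + k(-8 - 1*66) = -181 + (-117 + (-8 - 1*66))/(-81 + (-8 - 1*66)) = -181 + (-117 + (-8 - 66))/(-81 + (-8 - 66)) = -181 + (-117 - 74)/(-81 - 74) = -181 - 191/(-155) = -181 - 1/155*(-191) = -181 + 191/155 = -27864/155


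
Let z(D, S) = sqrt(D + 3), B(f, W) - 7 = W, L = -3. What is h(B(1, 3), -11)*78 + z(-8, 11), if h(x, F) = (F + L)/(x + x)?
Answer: -273/5 + I*sqrt(5) ≈ -54.6 + 2.2361*I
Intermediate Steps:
B(f, W) = 7 + W
h(x, F) = (-3 + F)/(2*x) (h(x, F) = (F - 3)/(x + x) = (-3 + F)/((2*x)) = (-3 + F)*(1/(2*x)) = (-3 + F)/(2*x))
z(D, S) = sqrt(3 + D)
h(B(1, 3), -11)*78 + z(-8, 11) = ((-3 - 11)/(2*(7 + 3)))*78 + sqrt(3 - 8) = ((1/2)*(-14)/10)*78 + sqrt(-5) = ((1/2)*(1/10)*(-14))*78 + I*sqrt(5) = -7/10*78 + I*sqrt(5) = -273/5 + I*sqrt(5)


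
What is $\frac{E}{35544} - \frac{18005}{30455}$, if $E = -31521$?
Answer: $- \frac{106662785}{72166168} \approx -1.478$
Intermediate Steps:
$\frac{E}{35544} - \frac{18005}{30455} = - \frac{31521}{35544} - \frac{18005}{30455} = \left(-31521\right) \frac{1}{35544} - \frac{3601}{6091} = - \frac{10507}{11848} - \frac{3601}{6091} = - \frac{106662785}{72166168}$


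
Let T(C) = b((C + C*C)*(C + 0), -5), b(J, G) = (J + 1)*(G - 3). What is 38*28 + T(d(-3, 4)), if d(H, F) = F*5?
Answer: -66144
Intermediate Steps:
d(H, F) = 5*F
b(J, G) = (1 + J)*(-3 + G)
T(C) = -8 - 8*C*(C + C**2) (T(C) = -3 - 5 - 3*(C + C*C)*(C + 0) - 5*(C + C*C)*(C + 0) = -3 - 5 - 3*(C + C**2)*C - 5*(C + C**2)*C = -3 - 5 - 3*C*(C + C**2) - 5*C*(C + C**2) = -8 - 8*C*(C + C**2))
38*28 + T(d(-3, 4)) = 38*28 + (-8 + 8*(5*4)**2*(-1 - 5*4)) = 1064 + (-8 + 8*20**2*(-1 - 1*20)) = 1064 + (-8 + 8*400*(-1 - 20)) = 1064 + (-8 + 8*400*(-21)) = 1064 + (-8 - 67200) = 1064 - 67208 = -66144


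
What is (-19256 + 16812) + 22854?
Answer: 20410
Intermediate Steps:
(-19256 + 16812) + 22854 = -2444 + 22854 = 20410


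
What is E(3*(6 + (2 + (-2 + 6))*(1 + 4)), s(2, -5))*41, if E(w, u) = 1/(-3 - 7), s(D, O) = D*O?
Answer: -41/10 ≈ -4.1000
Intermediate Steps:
E(w, u) = -⅒ (E(w, u) = 1/(-10) = -⅒)
E(3*(6 + (2 + (-2 + 6))*(1 + 4)), s(2, -5))*41 = -⅒*41 = -41/10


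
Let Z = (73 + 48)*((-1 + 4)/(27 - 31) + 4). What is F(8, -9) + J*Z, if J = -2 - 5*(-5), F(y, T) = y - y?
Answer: 36179/4 ≈ 9044.8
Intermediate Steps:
F(y, T) = 0
J = 23 (J = -2 + 25 = 23)
Z = 1573/4 (Z = 121*(3/(-4) + 4) = 121*(3*(-¼) + 4) = 121*(-¾ + 4) = 121*(13/4) = 1573/4 ≈ 393.25)
F(8, -9) + J*Z = 0 + 23*(1573/4) = 0 + 36179/4 = 36179/4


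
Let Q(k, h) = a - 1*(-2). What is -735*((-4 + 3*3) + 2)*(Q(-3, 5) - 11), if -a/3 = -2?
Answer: 15435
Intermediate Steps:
a = 6 (a = -3*(-2) = 6)
Q(k, h) = 8 (Q(k, h) = 6 - 1*(-2) = 6 + 2 = 8)
-735*((-4 + 3*3) + 2)*(Q(-3, 5) - 11) = -735*((-4 + 3*3) + 2)*(8 - 11) = -735*((-4 + 9) + 2)*(-3) = -735*(5 + 2)*(-3) = -5145*(-3) = -735*(-21) = 15435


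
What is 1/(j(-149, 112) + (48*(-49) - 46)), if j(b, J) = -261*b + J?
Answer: 1/36603 ≈ 2.7320e-5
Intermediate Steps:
j(b, J) = J - 261*b
1/(j(-149, 112) + (48*(-49) - 46)) = 1/((112 - 261*(-149)) + (48*(-49) - 46)) = 1/((112 + 38889) + (-2352 - 46)) = 1/(39001 - 2398) = 1/36603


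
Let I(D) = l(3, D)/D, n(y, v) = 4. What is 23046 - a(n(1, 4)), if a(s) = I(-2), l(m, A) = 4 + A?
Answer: 23047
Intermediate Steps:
I(D) = (4 + D)/D
a(s) = -1 (a(s) = (4 - 2)/(-2) = -½*2 = -1)
23046 - a(n(1, 4)) = 23046 - 1*(-1) = 23046 + 1 = 23047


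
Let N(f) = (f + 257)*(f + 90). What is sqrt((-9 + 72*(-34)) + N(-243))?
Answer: 3*I*sqrt(511) ≈ 67.816*I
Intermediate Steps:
N(f) = (90 + f)*(257 + f) (N(f) = (257 + f)*(90 + f) = (90 + f)*(257 + f))
sqrt((-9 + 72*(-34)) + N(-243)) = sqrt((-9 + 72*(-34)) + (23130 + (-243)**2 + 347*(-243))) = sqrt((-9 - 2448) + (23130 + 59049 - 84321)) = sqrt(-2457 - 2142) = sqrt(-4599) = 3*I*sqrt(511)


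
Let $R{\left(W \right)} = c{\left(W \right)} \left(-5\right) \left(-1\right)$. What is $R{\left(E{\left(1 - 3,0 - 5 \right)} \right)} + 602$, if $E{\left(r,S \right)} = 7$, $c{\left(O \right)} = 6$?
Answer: $632$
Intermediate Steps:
$R{\left(W \right)} = 30$ ($R{\left(W \right)} = 6 \left(-5\right) \left(-1\right) = \left(-30\right) \left(-1\right) = 30$)
$R{\left(E{\left(1 - 3,0 - 5 \right)} \right)} + 602 = 30 + 602 = 632$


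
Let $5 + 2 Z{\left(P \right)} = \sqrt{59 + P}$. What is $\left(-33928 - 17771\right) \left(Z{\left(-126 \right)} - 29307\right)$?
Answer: $\frac{3030543681}{2} - \frac{51699 i \sqrt{67}}{2} \approx 1.5153 \cdot 10^{9} - 2.1159 \cdot 10^{5} i$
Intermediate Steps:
$Z{\left(P \right)} = - \frac{5}{2} + \frac{\sqrt{59 + P}}{2}$
$\left(-33928 - 17771\right) \left(Z{\left(-126 \right)} - 29307\right) = \left(-33928 - 17771\right) \left(\left(- \frac{5}{2} + \frac{\sqrt{59 - 126}}{2}\right) - 29307\right) = - 51699 \left(\left(- \frac{5}{2} + \frac{\sqrt{-67}}{2}\right) - 29307\right) = - 51699 \left(\left(- \frac{5}{2} + \frac{i \sqrt{67}}{2}\right) - 29307\right) = - 51699 \left(- \frac{58619}{2} + \frac{i \sqrt{67}}{2}\right) = \frac{3030543681}{2} - \frac{51699 i \sqrt{67}}{2}$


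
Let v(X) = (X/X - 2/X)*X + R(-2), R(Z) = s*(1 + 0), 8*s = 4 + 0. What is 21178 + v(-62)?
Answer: 42229/2 ≈ 21115.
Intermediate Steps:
s = ½ (s = (4 + 0)/8 = (⅛)*4 = ½ ≈ 0.50000)
R(Z) = ½ (R(Z) = (1 + 0)/2 = (½)*1 = ½)
v(X) = ½ + X*(1 - 2/X) (v(X) = (X/X - 2/X)*X + ½ = (1 - 2/X)*X + ½ = X*(1 - 2/X) + ½ = ½ + X*(1 - 2/X))
21178 + v(-62) = 21178 + (-3/2 - 62) = 21178 - 127/2 = 42229/2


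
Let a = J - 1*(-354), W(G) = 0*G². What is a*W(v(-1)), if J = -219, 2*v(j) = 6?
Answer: 0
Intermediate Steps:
v(j) = 3 (v(j) = (½)*6 = 3)
W(G) = 0
a = 135 (a = -219 - 1*(-354) = -219 + 354 = 135)
a*W(v(-1)) = 135*0 = 0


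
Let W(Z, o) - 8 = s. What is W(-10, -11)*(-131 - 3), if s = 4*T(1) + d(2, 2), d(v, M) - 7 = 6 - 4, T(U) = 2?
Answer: -3350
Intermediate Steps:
d(v, M) = 9 (d(v, M) = 7 + (6 - 4) = 7 + 2 = 9)
s = 17 (s = 4*2 + 9 = 8 + 9 = 17)
W(Z, o) = 25 (W(Z, o) = 8 + 17 = 25)
W(-10, -11)*(-131 - 3) = 25*(-131 - 3) = 25*(-134) = -3350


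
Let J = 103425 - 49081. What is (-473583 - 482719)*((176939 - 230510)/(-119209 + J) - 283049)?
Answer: 17557628037967828/64865 ≈ 2.7068e+11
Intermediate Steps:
J = 54344
(-473583 - 482719)*((176939 - 230510)/(-119209 + J) - 283049) = (-473583 - 482719)*((176939 - 230510)/(-119209 + 54344) - 283049) = -956302*(-53571/(-64865) - 283049) = -956302*(-53571*(-1/64865) - 283049) = -956302*(53571/64865 - 283049) = -956302*(-18359919814/64865) = 17557628037967828/64865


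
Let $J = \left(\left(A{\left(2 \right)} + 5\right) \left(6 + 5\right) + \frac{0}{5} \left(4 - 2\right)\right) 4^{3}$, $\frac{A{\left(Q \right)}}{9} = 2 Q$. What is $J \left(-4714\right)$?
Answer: $-136064896$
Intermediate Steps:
$A{\left(Q \right)} = 18 Q$ ($A{\left(Q \right)} = 9 \cdot 2 Q = 18 Q$)
$J = 28864$ ($J = \left(\left(18 \cdot 2 + 5\right) \left(6 + 5\right) + \frac{0}{5} \left(4 - 2\right)\right) 4^{3} = \left(\left(36 + 5\right) 11 + 0 \cdot \frac{1}{5} \cdot 2\right) 64 = \left(41 \cdot 11 + 0 \cdot 2\right) 64 = \left(451 + 0\right) 64 = 451 \cdot 64 = 28864$)
$J \left(-4714\right) = 28864 \left(-4714\right) = -136064896$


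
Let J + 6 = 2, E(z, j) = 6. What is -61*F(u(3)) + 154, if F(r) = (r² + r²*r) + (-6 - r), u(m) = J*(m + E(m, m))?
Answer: 2765284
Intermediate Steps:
J = -4 (J = -6 + 2 = -4)
u(m) = -24 - 4*m (u(m) = -4*(m + 6) = -4*(6 + m) = -24 - 4*m)
F(r) = -6 + r² + r³ - r (F(r) = (r² + r³) + (-6 - r) = -6 + r² + r³ - r)
-61*F(u(3)) + 154 = -61*(-6 + (-24 - 4*3)² + (-24 - 4*3)³ - (-24 - 4*3)) + 154 = -61*(-6 + (-24 - 12)² + (-24 - 12)³ - (-24 - 12)) + 154 = -61*(-6 + (-36)² + (-36)³ - 1*(-36)) + 154 = -61*(-6 + 1296 - 46656 + 36) + 154 = -61*(-45330) + 154 = 2765130 + 154 = 2765284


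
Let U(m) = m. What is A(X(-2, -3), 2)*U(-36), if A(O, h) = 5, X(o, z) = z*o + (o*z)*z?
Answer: -180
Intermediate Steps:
X(o, z) = o*z + o*z**2
A(X(-2, -3), 2)*U(-36) = 5*(-36) = -180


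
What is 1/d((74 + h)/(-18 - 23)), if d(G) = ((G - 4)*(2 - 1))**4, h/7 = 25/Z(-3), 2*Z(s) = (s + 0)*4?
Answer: 3662186256/2464928260081 ≈ 0.0014857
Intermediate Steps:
Z(s) = 2*s (Z(s) = ((s + 0)*4)/2 = (s*4)/2 = (4*s)/2 = 2*s)
h = -175/6 (h = 7*(25/((2*(-3)))) = 7*(25/(-6)) = 7*(25*(-1/6)) = 7*(-25/6) = -175/6 ≈ -29.167)
d(G) = (-4 + G)**4 (d(G) = ((-4 + G)*1)**4 = (-4 + G)**4)
1/d((74 + h)/(-18 - 23)) = 1/((-4 + (74 - 175/6)/(-18 - 23))**4) = 1/((-4 + (269/6)/(-41))**4) = 1/((-4 + (269/6)*(-1/41))**4) = 1/((-4 - 269/246)**4) = 1/((-1253/246)**4) = 1/(2464928260081/3662186256) = 3662186256/2464928260081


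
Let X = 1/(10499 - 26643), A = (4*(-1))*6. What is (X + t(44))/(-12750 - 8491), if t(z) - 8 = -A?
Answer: -516607/342914704 ≈ -0.0015065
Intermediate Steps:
A = -24 (A = -4*6 = -24)
t(z) = 32 (t(z) = 8 - 1*(-24) = 8 + 24 = 32)
X = -1/16144 (X = 1/(-16144) = -1/16144 ≈ -6.1942e-5)
(X + t(44))/(-12750 - 8491) = (-1/16144 + 32)/(-12750 - 8491) = (516607/16144)/(-21241) = (516607/16144)*(-1/21241) = -516607/342914704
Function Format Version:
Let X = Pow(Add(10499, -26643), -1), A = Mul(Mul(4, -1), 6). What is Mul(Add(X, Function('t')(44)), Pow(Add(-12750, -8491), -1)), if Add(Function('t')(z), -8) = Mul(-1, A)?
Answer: Rational(-516607, 342914704) ≈ -0.0015065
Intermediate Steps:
A = -24 (A = Mul(-4, 6) = -24)
Function('t')(z) = 32 (Function('t')(z) = Add(8, Mul(-1, -24)) = Add(8, 24) = 32)
X = Rational(-1, 16144) (X = Pow(-16144, -1) = Rational(-1, 16144) ≈ -6.1942e-5)
Mul(Add(X, Function('t')(44)), Pow(Add(-12750, -8491), -1)) = Mul(Add(Rational(-1, 16144), 32), Pow(Add(-12750, -8491), -1)) = Mul(Rational(516607, 16144), Pow(-21241, -1)) = Mul(Rational(516607, 16144), Rational(-1, 21241)) = Rational(-516607, 342914704)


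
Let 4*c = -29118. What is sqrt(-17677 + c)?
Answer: I*sqrt(99826)/2 ≈ 157.98*I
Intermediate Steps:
c = -14559/2 (c = (1/4)*(-29118) = -14559/2 ≈ -7279.5)
sqrt(-17677 + c) = sqrt(-17677 - 14559/2) = sqrt(-49913/2) = I*sqrt(99826)/2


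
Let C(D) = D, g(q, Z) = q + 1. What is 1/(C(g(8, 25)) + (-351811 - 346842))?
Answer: -1/698644 ≈ -1.4313e-6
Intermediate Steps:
g(q, Z) = 1 + q
1/(C(g(8, 25)) + (-351811 - 346842)) = 1/((1 + 8) + (-351811 - 346842)) = 1/(9 - 698653) = 1/(-698644) = -1/698644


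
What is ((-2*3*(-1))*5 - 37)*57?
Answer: -399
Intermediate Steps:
((-2*3*(-1))*5 - 37)*57 = (-6*(-1)*5 - 37)*57 = (6*5 - 37)*57 = (30 - 37)*57 = -7*57 = -399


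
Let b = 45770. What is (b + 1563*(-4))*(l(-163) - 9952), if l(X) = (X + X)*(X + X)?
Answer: 3806531832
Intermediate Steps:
l(X) = 4*X² (l(X) = (2*X)*(2*X) = 4*X²)
(b + 1563*(-4))*(l(-163) - 9952) = (45770 + 1563*(-4))*(4*(-163)² - 9952) = (45770 - 6252)*(4*26569 - 9952) = 39518*(106276 - 9952) = 39518*96324 = 3806531832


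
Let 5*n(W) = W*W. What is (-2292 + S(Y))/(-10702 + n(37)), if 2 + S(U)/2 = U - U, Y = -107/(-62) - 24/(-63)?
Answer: 11480/52141 ≈ 0.22017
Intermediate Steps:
n(W) = W²/5 (n(W) = (W*W)/5 = W²/5)
Y = 2743/1302 (Y = -107*(-1/62) - 24*(-1/63) = 107/62 + 8/21 = 2743/1302 ≈ 2.1068)
S(U) = -4 (S(U) = -4 + 2*(U - U) = -4 + 2*0 = -4 + 0 = -4)
(-2292 + S(Y))/(-10702 + n(37)) = (-2292 - 4)/(-10702 + (⅕)*37²) = -2296/(-10702 + (⅕)*1369) = -2296/(-10702 + 1369/5) = -2296/(-52141/5) = -2296*(-5/52141) = 11480/52141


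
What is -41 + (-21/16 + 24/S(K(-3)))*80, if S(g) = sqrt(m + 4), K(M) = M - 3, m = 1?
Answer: -146 + 384*sqrt(5) ≈ 712.65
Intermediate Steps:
K(M) = -3 + M
S(g) = sqrt(5) (S(g) = sqrt(1 + 4) = sqrt(5))
-41 + (-21/16 + 24/S(K(-3)))*80 = -41 + (-21/16 + 24/(sqrt(5)))*80 = -41 + (-21*1/16 + 24*(sqrt(5)/5))*80 = -41 + (-21/16 + 24*sqrt(5)/5)*80 = -41 + (-105 + 384*sqrt(5)) = -146 + 384*sqrt(5)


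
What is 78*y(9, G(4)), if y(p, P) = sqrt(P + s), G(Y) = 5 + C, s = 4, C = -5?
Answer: 156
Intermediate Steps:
G(Y) = 0 (G(Y) = 5 - 5 = 0)
y(p, P) = sqrt(4 + P) (y(p, P) = sqrt(P + 4) = sqrt(4 + P))
78*y(9, G(4)) = 78*sqrt(4 + 0) = 78*sqrt(4) = 78*2 = 156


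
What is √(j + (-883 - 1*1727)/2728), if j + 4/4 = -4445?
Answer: 3*I*√229820701/682 ≈ 66.686*I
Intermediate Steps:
j = -4446 (j = -1 - 4445 = -4446)
√(j + (-883 - 1*1727)/2728) = √(-4446 + (-883 - 1*1727)/2728) = √(-4446 + (-883 - 1727)*(1/2728)) = √(-4446 - 2610*1/2728) = √(-4446 - 1305/1364) = √(-6065649/1364) = 3*I*√229820701/682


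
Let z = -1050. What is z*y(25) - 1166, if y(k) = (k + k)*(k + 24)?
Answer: -2573666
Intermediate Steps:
y(k) = 2*k*(24 + k) (y(k) = (2*k)*(24 + k) = 2*k*(24 + k))
z*y(25) - 1166 = -2100*25*(24 + 25) - 1166 = -2100*25*49 - 1166 = -1050*2450 - 1166 = -2572500 - 1166 = -2573666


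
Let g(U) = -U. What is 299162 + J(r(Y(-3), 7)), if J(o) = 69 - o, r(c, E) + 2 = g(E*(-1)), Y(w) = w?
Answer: 299226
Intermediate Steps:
r(c, E) = -2 + E (r(c, E) = -2 - E*(-1) = -2 - (-1)*E = -2 + E)
299162 + J(r(Y(-3), 7)) = 299162 + (69 - (-2 + 7)) = 299162 + (69 - 1*5) = 299162 + (69 - 5) = 299162 + 64 = 299226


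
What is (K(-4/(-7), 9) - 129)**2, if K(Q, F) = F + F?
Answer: 12321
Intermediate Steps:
K(Q, F) = 2*F
(K(-4/(-7), 9) - 129)**2 = (2*9 - 129)**2 = (18 - 129)**2 = (-111)**2 = 12321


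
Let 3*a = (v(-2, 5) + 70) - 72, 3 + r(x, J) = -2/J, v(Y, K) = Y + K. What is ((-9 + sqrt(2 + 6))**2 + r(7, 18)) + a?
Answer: 776/9 - 36*sqrt(2) ≈ 35.311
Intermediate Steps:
v(Y, K) = K + Y
r(x, J) = -3 - 2/J
a = 1/3 (a = (((5 - 2) + 70) - 72)/3 = ((3 + 70) - 72)/3 = (73 - 72)/3 = (1/3)*1 = 1/3 ≈ 0.33333)
((-9 + sqrt(2 + 6))**2 + r(7, 18)) + a = ((-9 + sqrt(2 + 6))**2 + (-3 - 2/18)) + 1/3 = ((-9 + sqrt(8))**2 + (-3 - 2*1/18)) + 1/3 = ((-9 + 2*sqrt(2))**2 + (-3 - 1/9)) + 1/3 = ((-9 + 2*sqrt(2))**2 - 28/9) + 1/3 = (-28/9 + (-9 + 2*sqrt(2))**2) + 1/3 = -25/9 + (-9 + 2*sqrt(2))**2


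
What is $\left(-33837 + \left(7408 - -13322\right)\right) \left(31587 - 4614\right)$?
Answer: $-353535111$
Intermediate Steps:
$\left(-33837 + \left(7408 - -13322\right)\right) \left(31587 - 4614\right) = \left(-33837 + \left(7408 + 13322\right)\right) 26973 = \left(-33837 + 20730\right) 26973 = \left(-13107\right) 26973 = -353535111$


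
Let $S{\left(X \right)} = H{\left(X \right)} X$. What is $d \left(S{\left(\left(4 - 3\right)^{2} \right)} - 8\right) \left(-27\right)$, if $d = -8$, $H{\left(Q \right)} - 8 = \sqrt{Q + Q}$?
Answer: $216 \sqrt{2} \approx 305.47$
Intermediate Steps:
$H{\left(Q \right)} = 8 + \sqrt{2} \sqrt{Q}$ ($H{\left(Q \right)} = 8 + \sqrt{Q + Q} = 8 + \sqrt{2 Q} = 8 + \sqrt{2} \sqrt{Q}$)
$S{\left(X \right)} = X \left(8 + \sqrt{2} \sqrt{X}\right)$ ($S{\left(X \right)} = \left(8 + \sqrt{2} \sqrt{X}\right) X = X \left(8 + \sqrt{2} \sqrt{X}\right)$)
$d \left(S{\left(\left(4 - 3\right)^{2} \right)} - 8\right) \left(-27\right) = - 8 \left(\left(4 - 3\right)^{2} \left(8 + \sqrt{2} \sqrt{\left(4 - 3\right)^{2}}\right) - 8\right) \left(-27\right) = - 8 \left(1^{2} \left(8 + \sqrt{2} \sqrt{1^{2}}\right) - 8\right) \left(-27\right) = - 8 \left(1 \left(8 + \sqrt{2} \sqrt{1}\right) - 8\right) \left(-27\right) = - 8 \left(1 \left(8 + \sqrt{2} \cdot 1\right) - 8\right) \left(-27\right) = - 8 \left(1 \left(8 + \sqrt{2}\right) - 8\right) \left(-27\right) = - 8 \left(\left(8 + \sqrt{2}\right) - 8\right) \left(-27\right) = - 8 \sqrt{2} \left(-27\right) = 216 \sqrt{2}$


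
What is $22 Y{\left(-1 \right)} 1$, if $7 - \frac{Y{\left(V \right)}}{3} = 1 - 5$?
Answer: $726$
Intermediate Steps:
$Y{\left(V \right)} = 33$ ($Y{\left(V \right)} = 21 - 3 \left(1 - 5\right) = 21 - -12 = 21 + 12 = 33$)
$22 Y{\left(-1 \right)} 1 = 22 \cdot 33 \cdot 1 = 726 \cdot 1 = 726$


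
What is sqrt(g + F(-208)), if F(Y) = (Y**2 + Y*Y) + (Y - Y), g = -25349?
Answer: sqrt(61179) ≈ 247.34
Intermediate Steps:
F(Y) = 2*Y**2 (F(Y) = (Y**2 + Y**2) + 0 = 2*Y**2 + 0 = 2*Y**2)
sqrt(g + F(-208)) = sqrt(-25349 + 2*(-208)**2) = sqrt(-25349 + 2*43264) = sqrt(-25349 + 86528) = sqrt(61179)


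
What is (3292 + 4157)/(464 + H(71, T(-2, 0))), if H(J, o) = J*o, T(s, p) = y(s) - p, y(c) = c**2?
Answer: 7449/748 ≈ 9.9586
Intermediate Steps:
T(s, p) = s**2 - p
(3292 + 4157)/(464 + H(71, T(-2, 0))) = (3292 + 4157)/(464 + 71*((-2)**2 - 1*0)) = 7449/(464 + 71*(4 + 0)) = 7449/(464 + 71*4) = 7449/(464 + 284) = 7449/748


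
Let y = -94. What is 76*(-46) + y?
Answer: -3590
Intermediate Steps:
76*(-46) + y = 76*(-46) - 94 = -3496 - 94 = -3590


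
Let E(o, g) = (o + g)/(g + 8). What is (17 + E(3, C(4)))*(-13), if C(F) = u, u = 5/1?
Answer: -229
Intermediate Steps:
u = 5 (u = 5*1 = 5)
C(F) = 5
E(o, g) = (g + o)/(8 + g)
(17 + E(3, C(4)))*(-13) = (17 + (5 + 3)/(8 + 5))*(-13) = (17 + 8/13)*(-13) = (229/13)*(-13) = -229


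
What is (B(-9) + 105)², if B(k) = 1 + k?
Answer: 9409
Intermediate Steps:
(B(-9) + 105)² = ((1 - 9) + 105)² = (-8 + 105)² = 97² = 9409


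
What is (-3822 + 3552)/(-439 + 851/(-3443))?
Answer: 464805/756164 ≈ 0.61469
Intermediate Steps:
(-3822 + 3552)/(-439 + 851/(-3443)) = -270/(-439 + 851*(-1/3443)) = -270/(-439 - 851/3443) = -270/(-1512328/3443) = -270*(-3443/1512328) = 464805/756164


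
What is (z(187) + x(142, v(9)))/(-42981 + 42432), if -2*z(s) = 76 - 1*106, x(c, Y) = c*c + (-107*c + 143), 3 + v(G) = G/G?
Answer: -5128/549 ≈ -9.3406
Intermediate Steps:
v(G) = -2 (v(G) = -3 + G/G = -3 + 1 = -2)
x(c, Y) = 143 + c² - 107*c (x(c, Y) = c² + (143 - 107*c) = 143 + c² - 107*c)
z(s) = 15 (z(s) = -(76 - 1*106)/2 = -(76 - 106)/2 = -½*(-30) = 15)
(z(187) + x(142, v(9)))/(-42981 + 42432) = (15 + (143 + 142² - 107*142))/(-42981 + 42432) = (15 + (143 + 20164 - 15194))/(-549) = (15 + 5113)*(-1/549) = 5128*(-1/549) = -5128/549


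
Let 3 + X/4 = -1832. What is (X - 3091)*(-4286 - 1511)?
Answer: 60468507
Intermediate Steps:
X = -7340 (X = -12 + 4*(-1832) = -12 - 7328 = -7340)
(X - 3091)*(-4286 - 1511) = (-7340 - 3091)*(-4286 - 1511) = -10431*(-5797) = 60468507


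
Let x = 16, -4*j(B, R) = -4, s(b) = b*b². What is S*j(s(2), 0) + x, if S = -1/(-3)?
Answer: 49/3 ≈ 16.333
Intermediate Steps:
s(b) = b³
j(B, R) = 1 (j(B, R) = -¼*(-4) = 1)
S = ⅓ (S = -1*(-⅓) = ⅓ ≈ 0.33333)
S*j(s(2), 0) + x = (⅓)*1 + 16 = ⅓ + 16 = 49/3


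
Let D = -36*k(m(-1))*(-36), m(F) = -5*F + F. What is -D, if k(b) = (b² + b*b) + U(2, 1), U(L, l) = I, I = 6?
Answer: -49248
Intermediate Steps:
U(L, l) = 6
m(F) = -4*F
k(b) = 6 + 2*b² (k(b) = (b² + b*b) + 6 = (b² + b²) + 6 = 2*b² + 6 = 6 + 2*b²)
D = 49248 (D = -36*(6 + 2*(-4*(-1))²)*(-36) = -36*(6 + 2*4²)*(-36) = -36*(6 + 2*16)*(-36) = -36*(6 + 32)*(-36) = -36*38*(-36) = -1368*(-36) = 49248)
-D = -1*49248 = -49248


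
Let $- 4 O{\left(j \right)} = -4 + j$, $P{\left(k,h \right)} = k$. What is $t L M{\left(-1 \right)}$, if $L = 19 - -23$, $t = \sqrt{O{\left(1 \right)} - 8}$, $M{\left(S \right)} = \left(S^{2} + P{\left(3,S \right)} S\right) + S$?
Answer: $- 63 i \sqrt{29} \approx - 339.27 i$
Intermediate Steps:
$O{\left(j \right)} = 1 - \frac{j}{4}$ ($O{\left(j \right)} = - \frac{-4 + j}{4} = 1 - \frac{j}{4}$)
$M{\left(S \right)} = S^{2} + 4 S$ ($M{\left(S \right)} = \left(S^{2} + 3 S\right) + S = S^{2} + 4 S$)
$t = \frac{i \sqrt{29}}{2}$ ($t = \sqrt{\left(1 - \frac{1}{4}\right) - 8} = \sqrt{\frac{3}{4} - 8} = \sqrt{- \frac{29}{4}} = \frac{i \sqrt{29}}{2} \approx 2.6926 i$)
$L = 42$ ($L = 19 + 23 = 42$)
$t L M{\left(-1 \right)} = \frac{i \sqrt{29}}{2} \cdot 42 \left(- (4 - 1)\right) = 21 i \sqrt{29} \left(\left(-1\right) 3\right) = 21 i \sqrt{29} \left(-3\right) = - 63 i \sqrt{29}$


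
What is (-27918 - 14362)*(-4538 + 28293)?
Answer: -1004361400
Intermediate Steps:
(-27918 - 14362)*(-4538 + 28293) = -42280*23755 = -1004361400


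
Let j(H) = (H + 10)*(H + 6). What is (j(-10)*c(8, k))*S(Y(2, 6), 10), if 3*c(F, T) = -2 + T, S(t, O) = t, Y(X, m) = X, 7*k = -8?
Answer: 0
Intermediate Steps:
k = -8/7 (k = (⅐)*(-8) = -8/7 ≈ -1.1429)
j(H) = (6 + H)*(10 + H) (j(H) = (10 + H)*(6 + H) = (6 + H)*(10 + H))
c(F, T) = -⅔ + T/3 (c(F, T) = (-2 + T)/3 = -⅔ + T/3)
(j(-10)*c(8, k))*S(Y(2, 6), 10) = ((60 + (-10)² + 16*(-10))*(-⅔ + (⅓)*(-8/7)))*2 = ((60 + 100 - 160)*(-⅔ - 8/21))*2 = (0*(-22/21))*2 = 0*2 = 0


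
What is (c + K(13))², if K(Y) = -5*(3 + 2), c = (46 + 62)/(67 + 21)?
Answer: 273529/484 ≈ 565.14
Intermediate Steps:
c = 27/22 (c = 108/88 = 108*(1/88) = 27/22 ≈ 1.2273)
K(Y) = -25 (K(Y) = -5*5 = -25)
(c + K(13))² = (27/22 - 25)² = (-523/22)² = 273529/484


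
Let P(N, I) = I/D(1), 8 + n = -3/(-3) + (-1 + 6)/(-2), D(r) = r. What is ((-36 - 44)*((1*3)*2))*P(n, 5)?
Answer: -2400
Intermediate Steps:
n = -19/2 (n = -8 + (-3/(-3) + (-1 + 6)/(-2)) = -8 + (-3*(-⅓) + 5*(-½)) = -8 + (1 - 5/2) = -8 - 3/2 = -19/2 ≈ -9.5000)
P(N, I) = I (P(N, I) = I/1 = I*1 = I)
((-36 - 44)*((1*3)*2))*P(n, 5) = ((-36 - 44)*((1*3)*2))*5 = -240*2*5 = -80*6*5 = -480*5 = -2400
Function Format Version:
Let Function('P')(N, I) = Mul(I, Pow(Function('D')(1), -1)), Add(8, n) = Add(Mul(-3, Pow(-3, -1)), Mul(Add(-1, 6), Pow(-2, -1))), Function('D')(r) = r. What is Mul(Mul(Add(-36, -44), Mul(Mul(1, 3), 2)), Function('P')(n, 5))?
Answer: -2400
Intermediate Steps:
n = Rational(-19, 2) (n = Add(-8, Add(Mul(-3, Pow(-3, -1)), Mul(Add(-1, 6), Pow(-2, -1)))) = Add(-8, Add(Mul(-3, Rational(-1, 3)), Mul(5, Rational(-1, 2)))) = Add(-8, Add(1, Rational(-5, 2))) = Add(-8, Rational(-3, 2)) = Rational(-19, 2) ≈ -9.5000)
Function('P')(N, I) = I (Function('P')(N, I) = Mul(I, Pow(1, -1)) = Mul(I, 1) = I)
Mul(Mul(Add(-36, -44), Mul(Mul(1, 3), 2)), Function('P')(n, 5)) = Mul(Mul(Add(-36, -44), Mul(Mul(1, 3), 2)), 5) = Mul(Mul(-80, Mul(3, 2)), 5) = Mul(Mul(-80, 6), 5) = Mul(-480, 5) = -2400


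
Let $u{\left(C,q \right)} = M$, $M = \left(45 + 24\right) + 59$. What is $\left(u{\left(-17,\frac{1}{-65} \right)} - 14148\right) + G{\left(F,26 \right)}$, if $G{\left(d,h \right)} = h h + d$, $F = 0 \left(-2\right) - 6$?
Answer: $-13350$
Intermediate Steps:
$F = -6$ ($F = 0 - 6 = -6$)
$M = 128$ ($M = 69 + 59 = 128$)
$G{\left(d,h \right)} = d + h^{2}$ ($G{\left(d,h \right)} = h^{2} + d = d + h^{2}$)
$u{\left(C,q \right)} = 128$
$\left(u{\left(-17,\frac{1}{-65} \right)} - 14148\right) + G{\left(F,26 \right)} = \left(128 - 14148\right) - \left(6 - 26^{2}\right) = -14020 + \left(-6 + 676\right) = -14020 + 670 = -13350$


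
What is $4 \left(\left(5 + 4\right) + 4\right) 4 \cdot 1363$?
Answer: $283504$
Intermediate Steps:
$4 \left(\left(5 + 4\right) + 4\right) 4 \cdot 1363 = 4 \left(9 + 4\right) 4 \cdot 1363 = 4 \cdot 13 \cdot 4 \cdot 1363 = 52 \cdot 4 \cdot 1363 = 208 \cdot 1363 = 283504$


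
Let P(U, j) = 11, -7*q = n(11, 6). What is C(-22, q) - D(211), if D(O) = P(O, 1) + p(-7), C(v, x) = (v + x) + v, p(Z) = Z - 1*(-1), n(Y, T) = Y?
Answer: -354/7 ≈ -50.571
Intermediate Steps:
q = -11/7 (q = -⅐*11 = -11/7 ≈ -1.5714)
p(Z) = 1 + Z (p(Z) = Z + 1 = 1 + Z)
C(v, x) = x + 2*v
D(O) = 5 (D(O) = 11 + (1 - 7) = 11 - 6 = 5)
C(-22, q) - D(211) = (-11/7 + 2*(-22)) - 1*5 = (-11/7 - 44) - 5 = -319/7 - 5 = -354/7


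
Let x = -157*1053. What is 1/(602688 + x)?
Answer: 1/437367 ≈ 2.2864e-6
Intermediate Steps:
x = -165321
1/(602688 + x) = 1/(602688 - 165321) = 1/437367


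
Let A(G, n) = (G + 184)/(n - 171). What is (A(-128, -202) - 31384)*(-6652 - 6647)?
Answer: 155681924112/373 ≈ 4.1738e+8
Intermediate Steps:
A(G, n) = (184 + G)/(-171 + n)
(A(-128, -202) - 31384)*(-6652 - 6647) = ((184 - 128)/(-171 - 202) - 31384)*(-6652 - 6647) = (56/(-373) - 31384)*(-13299) = (-1/373*56 - 31384)*(-13299) = (-56/373 - 31384)*(-13299) = -11706288/373*(-13299) = 155681924112/373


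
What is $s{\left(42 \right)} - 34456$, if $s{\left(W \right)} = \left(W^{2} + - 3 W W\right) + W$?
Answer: $-37942$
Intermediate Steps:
$s{\left(W \right)} = W - 2 W^{2}$ ($s{\left(W \right)} = \left(W^{2} - 3 W^{2}\right) + W = - 2 W^{2} + W = W - 2 W^{2}$)
$s{\left(42 \right)} - 34456 = 42 \left(1 - 84\right) - 34456 = 42 \left(-83\right) - 34456 = -3486 - 34456 = -37942$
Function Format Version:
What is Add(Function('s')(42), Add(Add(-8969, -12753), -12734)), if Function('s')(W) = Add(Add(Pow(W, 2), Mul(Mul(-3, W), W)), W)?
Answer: -37942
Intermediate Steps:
Function('s')(W) = Add(W, Mul(-2, Pow(W, 2))) (Function('s')(W) = Add(Add(Pow(W, 2), Mul(-3, Pow(W, 2))), W) = Add(Mul(-2, Pow(W, 2)), W) = Add(W, Mul(-2, Pow(W, 2))))
Add(Function('s')(42), Add(Add(-8969, -12753), -12734)) = Add(Mul(42, Add(1, Mul(-2, 42))), Add(Add(-8969, -12753), -12734)) = Add(Mul(42, Add(1, -84)), Add(-21722, -12734)) = Add(Mul(42, -83), -34456) = Add(-3486, -34456) = -37942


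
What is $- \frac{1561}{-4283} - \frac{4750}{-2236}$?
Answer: $\frac{11917323}{4788394} \approx 2.4888$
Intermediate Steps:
$- \frac{1561}{-4283} - \frac{4750}{-2236} = \left(-1561\right) \left(- \frac{1}{4283}\right) - - \frac{2375}{1118} = \frac{1561}{4283} + \frac{2375}{1118} = \frac{11917323}{4788394}$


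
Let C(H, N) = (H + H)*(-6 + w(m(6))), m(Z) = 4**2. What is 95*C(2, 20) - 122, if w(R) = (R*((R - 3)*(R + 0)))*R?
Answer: 20231838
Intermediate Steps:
m(Z) = 16
w(R) = R**3*(-3 + R) (w(R) = (R*((-3 + R)*R))*R = (R*(R*(-3 + R)))*R = (R**2*(-3 + R))*R = R**3*(-3 + R))
C(H, N) = 106484*H (C(H, N) = (H + H)*(-6 + 16**3*(-3 + 16)) = (2*H)*(-6 + 4096*13) = (2*H)*(-6 + 53248) = (2*H)*53242 = 106484*H)
95*C(2, 20) - 122 = 95*(106484*2) - 122 = 95*212968 - 122 = 20231960 - 122 = 20231838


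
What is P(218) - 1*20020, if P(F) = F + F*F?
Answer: 27722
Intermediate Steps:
P(F) = F + F²
P(218) - 1*20020 = 218*(1 + 218) - 1*20020 = 218*219 - 20020 = 47742 - 20020 = 27722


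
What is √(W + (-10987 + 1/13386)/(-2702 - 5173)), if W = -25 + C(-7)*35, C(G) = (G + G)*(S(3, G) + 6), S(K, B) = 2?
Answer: 31*I*√4136129899710/1003950 ≈ 62.798*I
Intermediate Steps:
C(G) = 16*G (C(G) = (G + G)*(2 + 6) = (2*G)*8 = 16*G)
W = -3945 (W = -25 + (16*(-7))*35 = -25 - 112*35 = -25 - 3920 = -3945)
√(W + (-10987 + 1/13386)/(-2702 - 5173)) = √(-3945 + (-10987 + 1/13386)/(-2702 - 5173)) = √(-3945 + (-10987 + 1/13386)/(-7875)) = √(-3945 - 147071981/13386*(-1/7875)) = √(-3945 + 21010283/15059250) = √(-59387730967/15059250) = 31*I*√4136129899710/1003950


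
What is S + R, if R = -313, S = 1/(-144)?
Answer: -45073/144 ≈ -313.01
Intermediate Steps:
S = -1/144 ≈ -0.0069444
S + R = -1/144 - 313 = -45073/144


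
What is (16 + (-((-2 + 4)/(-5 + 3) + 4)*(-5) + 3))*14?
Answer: 476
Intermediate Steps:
(16 + (-((-2 + 4)/(-5 + 3) + 4)*(-5) + 3))*14 = (16 + (-(2/(-2) + 4)*(-5) + 3))*14 = (16 + (-(2*(-½) + 4)*(-5) + 3))*14 = (16 + (-(-1 + 4)*(-5) + 3))*14 = (16 + (-3*(-5) + 3))*14 = (16 + (-1*(-15) + 3))*14 = (16 + (15 + 3))*14 = (16 + 18)*14 = 34*14 = 476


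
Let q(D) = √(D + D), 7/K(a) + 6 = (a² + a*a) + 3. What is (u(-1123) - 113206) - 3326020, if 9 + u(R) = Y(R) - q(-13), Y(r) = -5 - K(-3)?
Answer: -51588607/15 - I*√26 ≈ -3.4392e+6 - 5.099*I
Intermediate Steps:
K(a) = 7/(-3 + 2*a²) (K(a) = 7/(-6 + ((a² + a*a) + 3)) = 7/(-6 + ((a² + a²) + 3)) = 7/(-6 + (2*a² + 3)) = 7/(-6 + (3 + 2*a²)) = 7/(-3 + 2*a²))
q(D) = √2*√D (q(D) = √(2*D) = √2*√D)
Y(r) = -82/15 (Y(r) = -5 - 7/(-3 + 2*(-3)²) = -5 - 7/(-3 + 2*9) = -5 - 7/(-3 + 18) = -5 - 7/15 = -82/15)
u(R) = -217/15 - I*√26 (u(R) = -9 + (-82/15 - √2*√(-13)) = -9 + (-82/15 - √2*I*√13) = -9 + (-82/15 - I*√26) = -217/15 - I*√26)
(u(-1123) - 113206) - 3326020 = ((-217/15 - I*√26) - 113206) - 3326020 = (-1698307/15 - I*√26) - 3326020 = -51588607/15 - I*√26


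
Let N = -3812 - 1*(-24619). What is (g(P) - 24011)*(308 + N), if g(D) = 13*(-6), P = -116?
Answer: -508639235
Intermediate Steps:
N = 20807 (N = -3812 + 24619 = 20807)
g(D) = -78
(g(P) - 24011)*(308 + N) = (-78 - 24011)*(308 + 20807) = -24089*21115 = -508639235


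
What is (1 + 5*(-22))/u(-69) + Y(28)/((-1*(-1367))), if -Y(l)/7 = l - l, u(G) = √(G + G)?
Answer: 109*I*√138/138 ≈ 9.2787*I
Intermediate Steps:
u(G) = √2*√G (u(G) = √(2*G) = √2*√G)
Y(l) = 0 (Y(l) = -7*(l - l) = -7*0 = 0)
(1 + 5*(-22))/u(-69) + Y(28)/((-1*(-1367))) = (1 + 5*(-22))/((√2*√(-69))) + 0/((-1*(-1367))) = (1 - 110)/((√2*(I*√69))) + 0/1367 = -109*(-I*√138/138) + 0*(1/1367) = -(-109)*I*√138/138 + 0 = 109*I*√138/138 + 0 = 109*I*√138/138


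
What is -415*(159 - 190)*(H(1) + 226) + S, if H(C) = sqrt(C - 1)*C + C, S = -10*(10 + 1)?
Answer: 2920245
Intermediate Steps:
S = -110 (S = -10*11 = -110)
H(C) = C + C*sqrt(-1 + C) (H(C) = sqrt(-1 + C)*C + C = C*sqrt(-1 + C) + C = C + C*sqrt(-1 + C))
-415*(159 - 190)*(H(1) + 226) + S = -415*(159 - 190)*(1*(1 + sqrt(-1 + 1)) + 226) - 110 = -(-12865)*(1*(1 + sqrt(0)) + 226) - 110 = -(-12865)*(1*(1 + 0) + 226) - 110 = -(-12865)*(1*1 + 226) - 110 = -(-12865)*(1 + 226) - 110 = -(-12865)*227 - 110 = -415*(-7037) - 110 = 2920355 - 110 = 2920245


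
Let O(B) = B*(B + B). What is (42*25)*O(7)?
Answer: 102900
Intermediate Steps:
O(B) = 2*B² (O(B) = B*(2*B) = 2*B²)
(42*25)*O(7) = (42*25)*(2*7²) = 1050*(2*49) = 1050*98 = 102900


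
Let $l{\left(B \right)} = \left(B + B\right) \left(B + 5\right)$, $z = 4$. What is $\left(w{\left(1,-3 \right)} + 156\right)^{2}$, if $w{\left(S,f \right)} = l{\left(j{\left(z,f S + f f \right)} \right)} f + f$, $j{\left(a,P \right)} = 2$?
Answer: $4761$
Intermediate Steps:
$l{\left(B \right)} = 2 B \left(5 + B\right)$
$w{\left(S,f \right)} = 29 f$ ($w{\left(S,f \right)} = 2 \cdot 2 \left(5 + 2\right) f + f = 2 \cdot 2 \cdot 7 f + f = 28 f + f = 29 f$)
$\left(w{\left(1,-3 \right)} + 156\right)^{2} = \left(29 \left(-3\right) + 156\right)^{2} = \left(-87 + 156\right)^{2} = 69^{2} = 4761$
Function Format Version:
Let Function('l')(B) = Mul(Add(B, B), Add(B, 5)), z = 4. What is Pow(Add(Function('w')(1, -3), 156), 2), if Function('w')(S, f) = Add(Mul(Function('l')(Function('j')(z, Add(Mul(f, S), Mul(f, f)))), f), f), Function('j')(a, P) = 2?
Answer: 4761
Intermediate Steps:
Function('l')(B) = Mul(2, B, Add(5, B)) (Function('l')(B) = Mul(Mul(2, B), Add(5, B)) = Mul(2, B, Add(5, B)))
Function('w')(S, f) = Mul(29, f) (Function('w')(S, f) = Add(Mul(Mul(2, 2, Add(5, 2)), f), f) = Add(Mul(Mul(2, 2, 7), f), f) = Add(Mul(28, f), f) = Mul(29, f))
Pow(Add(Function('w')(1, -3), 156), 2) = Pow(Add(Mul(29, -3), 156), 2) = Pow(Add(-87, 156), 2) = Pow(69, 2) = 4761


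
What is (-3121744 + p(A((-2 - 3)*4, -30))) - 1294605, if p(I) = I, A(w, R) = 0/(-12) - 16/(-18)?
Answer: -39747133/9 ≈ -4.4164e+6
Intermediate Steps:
A(w, R) = 8/9 (A(w, R) = 0*(-1/12) - 16*(-1/18) = 0 + 8/9 = 8/9)
(-3121744 + p(A((-2 - 3)*4, -30))) - 1294605 = (-3121744 + 8/9) - 1294605 = -28095688/9 - 1294605 = -39747133/9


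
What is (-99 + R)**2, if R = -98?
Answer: 38809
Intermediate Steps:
(-99 + R)**2 = (-99 - 98)**2 = (-197)**2 = 38809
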